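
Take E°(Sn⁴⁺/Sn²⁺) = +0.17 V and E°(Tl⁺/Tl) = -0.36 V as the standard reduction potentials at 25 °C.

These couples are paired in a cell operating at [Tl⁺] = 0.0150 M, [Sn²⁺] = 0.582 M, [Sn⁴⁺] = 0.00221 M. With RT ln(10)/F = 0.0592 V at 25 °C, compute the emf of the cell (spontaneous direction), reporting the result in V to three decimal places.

Sn⁴⁺/Sn²⁺ is the cathode (higher E°), Tl⁺/Tl the anode: E°cell = +0.17 − (-0.36) = +0.53 V, n = 2.
Overall: Sn⁴⁺(aq) + 2 Tl(s) → Sn²⁺(aq) + 2 Tl⁺(aq)
Q = [Sn²⁺]·[Tl⁺]^2 / ([Sn⁴⁺]); log Q = -1.227.
E = E° − (0.0592/n) log Q = +0.53 − (0.0592/2)(-1.227) = +0.566 V.

+0.566 V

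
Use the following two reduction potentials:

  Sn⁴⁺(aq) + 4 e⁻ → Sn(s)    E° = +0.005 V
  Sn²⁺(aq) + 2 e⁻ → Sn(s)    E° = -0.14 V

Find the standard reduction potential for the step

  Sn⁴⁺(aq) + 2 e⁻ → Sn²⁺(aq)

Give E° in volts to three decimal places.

Sequential free energies add, so n₃E°₃ = n₁E°₁ + n₂E°₂.
With n₃ = 4, and the known step contributing 2×(-0.14) V, the unknown satisfies 2·E° = 4×(+0.005) − 2×(-0.14) = +0.300.
E° = +0.300 / 2 = +0.150 V.

+0.150 V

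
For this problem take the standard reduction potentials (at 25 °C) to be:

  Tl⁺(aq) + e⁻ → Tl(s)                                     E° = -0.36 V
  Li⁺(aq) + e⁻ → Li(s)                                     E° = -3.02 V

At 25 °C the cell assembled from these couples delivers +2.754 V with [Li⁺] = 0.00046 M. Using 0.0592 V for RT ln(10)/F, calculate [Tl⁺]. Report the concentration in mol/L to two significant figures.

0.018 M

Tl⁺/Tl is the cathode, Li⁺/Li the anode: E°cell = +2.66 V, n = 1.
Overall reaction: Tl⁺(aq) + Li(s) → Tl(s) + Li⁺(aq); Q = [Li⁺]^1/[Tl⁺]^1.
From E = E° − (0.0592/n) log Q: log Q = (E° − E)·n/0.0592 = (+2.66 − (+2.754))·1/0.0592 = -1.5878.
So 1·log[Tl⁺] = 1·log(0.00046) − log Q = -3.3372 − (-1.5878) = -1.7494; [Tl⁺] = 10^(-1.7494) ≈ 0.018 M.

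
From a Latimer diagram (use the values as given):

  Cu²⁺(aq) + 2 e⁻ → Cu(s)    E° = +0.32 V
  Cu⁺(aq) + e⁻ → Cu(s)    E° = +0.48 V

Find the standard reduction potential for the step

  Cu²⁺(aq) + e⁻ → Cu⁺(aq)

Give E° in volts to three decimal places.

+0.160 V

Sequential free energies add, so n₃E°₃ = n₁E°₁ + n₂E°₂.
With n₃ = 2, and the known step contributing 1×(+0.48) V, the unknown satisfies 1·E° = 2×(+0.32) − 1×(+0.48) = +0.160.
E° = +0.160 / 1 = +0.160 V.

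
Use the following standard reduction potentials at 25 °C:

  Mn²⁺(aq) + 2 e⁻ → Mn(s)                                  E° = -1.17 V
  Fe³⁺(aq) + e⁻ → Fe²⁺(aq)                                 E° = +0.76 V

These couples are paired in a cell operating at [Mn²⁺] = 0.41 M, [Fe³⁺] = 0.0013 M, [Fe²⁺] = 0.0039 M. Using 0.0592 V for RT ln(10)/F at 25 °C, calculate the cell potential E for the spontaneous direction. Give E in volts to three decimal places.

+1.913 V

Fe³⁺/Fe²⁺ is the cathode (higher E°), Mn²⁺/Mn the anode: E°cell = +0.76 − (-1.17) = +1.93 V, n = 2.
Overall: 2 Fe³⁺(aq) + Mn(s) → 2 Fe²⁺(aq) + Mn²⁺(aq)
Q = [Fe²⁺]^2·[Mn²⁺] / ([Fe³⁺]^2); log Q = 0.567.
E = E° − (0.0592/n) log Q = +1.93 − (0.0592/2)(0.567) = +1.913 V.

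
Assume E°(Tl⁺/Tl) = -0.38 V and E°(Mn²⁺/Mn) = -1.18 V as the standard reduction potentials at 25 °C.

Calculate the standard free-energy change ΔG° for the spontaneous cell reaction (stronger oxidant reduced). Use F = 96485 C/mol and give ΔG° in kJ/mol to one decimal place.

-154.4 kJ/mol

Tl⁺/Tl (E° = -0.38 V) is the cathode; Mn²⁺/Mn (E° = -1.18 V) is the anode, so E°cell = +0.80 V.
Balancing electrons gives n = 2 (lcm of 1 and 2).
ΔG° = −nFE° = −(2)(96485)(+0.80) = -154,376 J = -154.4 kJ/mol.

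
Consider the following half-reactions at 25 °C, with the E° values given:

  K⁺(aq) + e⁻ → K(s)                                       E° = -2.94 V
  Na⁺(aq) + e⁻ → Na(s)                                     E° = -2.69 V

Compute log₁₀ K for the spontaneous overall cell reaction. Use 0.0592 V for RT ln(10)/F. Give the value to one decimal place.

Cathode: Na⁺/Na; anode: K⁺/K. E°cell = +0.25 V, n = 1.
log K = nE°cell / 0.0592 = (1)(+0.25) / 0.0592 = 4.2.

4.2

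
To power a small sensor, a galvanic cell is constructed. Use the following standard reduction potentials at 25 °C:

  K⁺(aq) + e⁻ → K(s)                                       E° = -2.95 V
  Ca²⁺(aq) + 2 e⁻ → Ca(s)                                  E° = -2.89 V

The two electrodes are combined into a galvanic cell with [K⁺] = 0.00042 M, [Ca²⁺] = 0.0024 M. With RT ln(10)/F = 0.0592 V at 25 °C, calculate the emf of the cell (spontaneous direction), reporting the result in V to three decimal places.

+0.182 V

Ca²⁺/Ca is the cathode (higher E°), K⁺/K the anode: E°cell = -2.89 − (-2.95) = +0.06 V, n = 2.
Overall: Ca²⁺(aq) + 2 K(s) → Ca(s) + 2 K⁺(aq)
Q = [K⁺]^2 / ([Ca²⁺]); log Q = -4.134.
E = E° − (0.0592/n) log Q = +0.06 − (0.0592/2)(-4.134) = +0.182 V.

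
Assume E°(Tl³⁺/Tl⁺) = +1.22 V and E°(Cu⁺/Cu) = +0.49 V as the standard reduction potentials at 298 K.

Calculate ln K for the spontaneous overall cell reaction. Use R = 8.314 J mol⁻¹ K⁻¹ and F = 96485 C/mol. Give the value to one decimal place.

Cathode: Tl³⁺/Tl⁺; anode: Cu⁺/Cu. E°cell = (+1.22) − (+0.49) = +0.73 V, with n = 2.
ΔG° = −nFE° = −RT ln K, so ln K = nFE°/(RT) = (2)(96485)(+0.73) / ((8.314)(298)) = 56.857.

56.9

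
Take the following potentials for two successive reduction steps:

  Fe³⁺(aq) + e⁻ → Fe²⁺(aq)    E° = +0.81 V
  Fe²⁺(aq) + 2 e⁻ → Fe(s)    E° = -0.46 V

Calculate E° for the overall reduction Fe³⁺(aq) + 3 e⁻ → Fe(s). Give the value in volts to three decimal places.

-0.037 V

Standard free energies of sequential steps add: ΔG°₃ = ΔG°₁ + ΔG°₂, so n₃E°₃ = n₁E°₁ + n₂E°₂.
E°₃ = (1×+0.81 + 2×-0.46) / 3 = (-0.110) / 3 = -0.037 V.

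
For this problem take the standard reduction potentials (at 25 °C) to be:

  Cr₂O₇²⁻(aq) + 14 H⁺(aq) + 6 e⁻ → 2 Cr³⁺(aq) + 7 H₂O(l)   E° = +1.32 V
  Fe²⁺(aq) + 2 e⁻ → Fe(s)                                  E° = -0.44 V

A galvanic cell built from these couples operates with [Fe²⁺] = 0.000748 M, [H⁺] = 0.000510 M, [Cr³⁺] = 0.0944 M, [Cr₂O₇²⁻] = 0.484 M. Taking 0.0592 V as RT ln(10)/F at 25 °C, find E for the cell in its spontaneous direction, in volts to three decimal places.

+1.415 V

Cr₂O₇²⁻/Cr³⁺ is the cathode (higher E°), Fe²⁺/Fe the anode: E°cell = +1.32 − (-0.44) = +1.76 V, n = 6.
Overall: Cr₂O₇²⁻(aq) + 14 H⁺(aq) + 3 Fe(s) → 2 Cr³⁺(aq) + 7 H₂O(l) + 3 Fe²⁺(aq)
Q = [Cr³⁺]^2·[Fe²⁺]^3 / ([Cr₂O₇²⁻]·[H⁺]^14); log Q = 34.981.
E = E° − (0.0592/n) log Q = +1.76 − (0.0592/6)(34.981) = +1.415 V.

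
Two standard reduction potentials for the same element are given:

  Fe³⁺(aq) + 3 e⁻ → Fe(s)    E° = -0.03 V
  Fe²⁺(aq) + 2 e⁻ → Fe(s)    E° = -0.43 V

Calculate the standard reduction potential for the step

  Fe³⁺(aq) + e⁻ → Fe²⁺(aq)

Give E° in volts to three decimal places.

Sequential free energies add, so n₃E°₃ = n₁E°₁ + n₂E°₂.
With n₃ = 3, and the known step contributing 2×(-0.43) V, the unknown satisfies 1·E° = 3×(-0.03) − 2×(-0.43) = +0.770.
E° = +0.770 / 1 = +0.770 V.

+0.770 V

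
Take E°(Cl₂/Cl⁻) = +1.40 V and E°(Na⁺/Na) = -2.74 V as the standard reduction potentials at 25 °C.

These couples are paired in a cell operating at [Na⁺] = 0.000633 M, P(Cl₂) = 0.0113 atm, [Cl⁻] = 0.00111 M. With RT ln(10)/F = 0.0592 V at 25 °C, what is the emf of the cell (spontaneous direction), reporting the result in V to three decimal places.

Cl₂/Cl⁻ is the cathode (higher E°), Na⁺/Na the anode: E°cell = +1.40 − (-2.74) = +4.14 V, n = 2.
Overall: Cl₂(g) + 2 Na(s) → 2 Cl⁻(aq) + 2 Na⁺(aq)
Q = [Cl⁻]^2·[Na⁺]^2 / (P(Cl₂)); log Q = -10.360.
E = E° − (0.0592/n) log Q = +4.14 − (0.0592/2)(-10.360) = +4.447 V.

+4.447 V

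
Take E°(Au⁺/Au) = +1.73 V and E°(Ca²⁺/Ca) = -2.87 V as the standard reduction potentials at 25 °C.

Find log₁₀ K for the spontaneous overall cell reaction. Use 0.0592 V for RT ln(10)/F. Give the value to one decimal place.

Cathode: Au⁺/Au; anode: Ca²⁺/Ca. E°cell = +4.60 V, n = 2.
log K = nE°cell / 0.0592 = (2)(+4.60) / 0.0592 = 155.4.

155.4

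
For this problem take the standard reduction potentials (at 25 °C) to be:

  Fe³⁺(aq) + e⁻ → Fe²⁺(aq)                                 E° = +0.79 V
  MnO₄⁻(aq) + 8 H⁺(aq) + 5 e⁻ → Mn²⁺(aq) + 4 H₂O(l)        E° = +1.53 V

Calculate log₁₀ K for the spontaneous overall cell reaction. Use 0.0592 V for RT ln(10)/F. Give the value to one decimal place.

Cathode: MnO₄⁻/Mn²⁺; anode: Fe³⁺/Fe²⁺. E°cell = +0.74 V, n = 5.
log K = nE°cell / 0.0592 = (5)(+0.74) / 0.0592 = 62.5.

62.5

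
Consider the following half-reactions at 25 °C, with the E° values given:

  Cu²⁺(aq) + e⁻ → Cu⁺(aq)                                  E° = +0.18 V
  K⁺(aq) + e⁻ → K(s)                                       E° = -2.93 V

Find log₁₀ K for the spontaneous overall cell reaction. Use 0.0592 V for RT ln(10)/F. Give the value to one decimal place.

52.5

Cathode: Cu²⁺/Cu⁺; anode: K⁺/K. E°cell = +3.11 V, n = 1.
log K = nE°cell / 0.0592 = (1)(+3.11) / 0.0592 = 52.5.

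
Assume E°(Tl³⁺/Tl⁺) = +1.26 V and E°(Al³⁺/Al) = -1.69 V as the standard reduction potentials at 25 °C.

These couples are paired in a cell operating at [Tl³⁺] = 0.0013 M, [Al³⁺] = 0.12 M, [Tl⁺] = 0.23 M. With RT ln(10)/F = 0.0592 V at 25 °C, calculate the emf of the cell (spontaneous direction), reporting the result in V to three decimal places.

Tl³⁺/Tl⁺ is the cathode (higher E°), Al³⁺/Al the anode: E°cell = +1.26 − (-1.69) = +2.95 V, n = 6.
Overall: 3 Tl³⁺(aq) + 2 Al(s) → 3 Tl⁺(aq) + 2 Al³⁺(aq)
Q = [Tl⁺]^3·[Al³⁺]^2 / ([Tl³⁺]^3); log Q = 4.902.
E = E° − (0.0592/n) log Q = +2.95 − (0.0592/6)(4.902) = +2.902 V.

+2.902 V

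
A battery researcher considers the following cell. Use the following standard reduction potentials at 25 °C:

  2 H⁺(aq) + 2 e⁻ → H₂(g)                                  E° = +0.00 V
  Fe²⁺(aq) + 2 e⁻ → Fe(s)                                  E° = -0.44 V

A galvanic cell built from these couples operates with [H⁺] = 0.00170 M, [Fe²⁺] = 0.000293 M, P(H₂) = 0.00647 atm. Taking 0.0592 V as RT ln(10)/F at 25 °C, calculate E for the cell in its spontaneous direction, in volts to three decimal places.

+0.445 V

H⁺/H₂ is the cathode (higher E°), Fe²⁺/Fe the anode: E°cell = +0.00 − (-0.44) = +0.44 V, n = 2.
Overall: 2 H⁺(aq) + Fe(s) → H₂(g) + Fe²⁺(aq)
Q = P(H₂)·[Fe²⁺] / ([H⁺]^2); log Q = -0.183.
E = E° − (0.0592/n) log Q = +0.44 − (0.0592/2)(-0.183) = +0.445 V.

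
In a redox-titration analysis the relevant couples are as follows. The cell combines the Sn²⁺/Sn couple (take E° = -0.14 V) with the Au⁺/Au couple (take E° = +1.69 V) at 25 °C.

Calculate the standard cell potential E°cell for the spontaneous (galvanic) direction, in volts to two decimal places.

+1.83 V

The Au⁺/Au couple has the higher reduction potential, so it is the cathode; Sn²⁺/Sn is oxidised at the anode.
E°cell = E°(cathode) − E°(anode) = (+1.69) − (-0.14) = +1.83 V.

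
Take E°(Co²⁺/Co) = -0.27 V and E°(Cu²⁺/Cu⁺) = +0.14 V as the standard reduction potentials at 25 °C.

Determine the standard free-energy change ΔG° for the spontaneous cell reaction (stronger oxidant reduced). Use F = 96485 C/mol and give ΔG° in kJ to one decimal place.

Cu²⁺/Cu⁺ (E° = +0.14 V) is the cathode; Co²⁺/Co (E° = -0.27 V) is the anode, so E°cell = +0.41 V.
Balancing electrons gives n = 2 (lcm of 1 and 2).
ΔG° = −nFE° = −(2)(96485)(+0.41) = -79,118 J = -79.1 kJ.

-79.1 kJ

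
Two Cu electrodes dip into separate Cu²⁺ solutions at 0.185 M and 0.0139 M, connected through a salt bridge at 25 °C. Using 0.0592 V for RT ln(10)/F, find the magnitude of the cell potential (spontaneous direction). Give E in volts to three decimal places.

For a concentration cell E°cell = 0. The 0.185 M side is the cathode (reduction is favoured where [Cu²⁺] is higher).
With n = 2, E = −(0.0592/2) log([Cu²⁺]ₐₙ/[Cu²⁺]꜀ₐₜ) = −(0.0592/2) log(0.0139/0.185) = −(0.0592/2)(-1.124) = +0.033 V.

+0.033 V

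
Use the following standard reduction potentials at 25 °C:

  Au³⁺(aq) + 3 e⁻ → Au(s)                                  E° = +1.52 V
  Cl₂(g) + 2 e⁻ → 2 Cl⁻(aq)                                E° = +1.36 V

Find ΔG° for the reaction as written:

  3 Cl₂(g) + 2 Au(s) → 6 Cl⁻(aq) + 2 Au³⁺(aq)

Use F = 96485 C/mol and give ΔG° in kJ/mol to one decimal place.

As written, Cl₂/Cl⁻ is reduced (cathode) and Au³⁺/Au is oxidised (anode), so E°cell = (+1.36) − (+1.52) = -0.16 V.
Balancing electrons gives n = 6.
ΔG° = −nFE° = −(6)(96485)(-0.16) = 92,626 J = +92.6 kJ/mol.

+92.6 kJ/mol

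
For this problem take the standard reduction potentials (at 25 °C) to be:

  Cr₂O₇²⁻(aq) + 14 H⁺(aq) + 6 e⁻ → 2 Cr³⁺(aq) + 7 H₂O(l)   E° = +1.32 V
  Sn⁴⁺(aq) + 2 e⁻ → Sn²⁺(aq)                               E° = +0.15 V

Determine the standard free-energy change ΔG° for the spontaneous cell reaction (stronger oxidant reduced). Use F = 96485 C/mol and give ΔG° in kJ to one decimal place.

Cr₂O₇²⁻/Cr³⁺ (E° = +1.32 V) is the cathode; Sn⁴⁺/Sn²⁺ (E° = +0.15 V) is the anode, so E°cell = +1.17 V.
Balancing electrons gives n = 6 (lcm of 6 and 2).
ΔG° = −nFE° = −(6)(96485)(+1.17) = -677,325 J = -677.3 kJ.

-677.3 kJ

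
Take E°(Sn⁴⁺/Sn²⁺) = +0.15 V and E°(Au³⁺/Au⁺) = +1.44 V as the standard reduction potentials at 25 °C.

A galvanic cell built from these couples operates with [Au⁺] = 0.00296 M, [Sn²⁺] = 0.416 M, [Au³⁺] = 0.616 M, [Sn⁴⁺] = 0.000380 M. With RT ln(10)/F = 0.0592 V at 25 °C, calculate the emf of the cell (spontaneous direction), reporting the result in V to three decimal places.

+1.449 V

Au³⁺/Au⁺ is the cathode (higher E°), Sn⁴⁺/Sn²⁺ the anode: E°cell = +1.44 − (+0.15) = +1.29 V, n = 2.
Overall: Au³⁺(aq) + Sn²⁺(aq) → Au⁺(aq) + Sn⁴⁺(aq)
Q = [Au⁺]·[Sn⁴⁺] / ([Au³⁺]·[Sn²⁺]); log Q = -5.358.
E = E° − (0.0592/n) log Q = +1.29 − (0.0592/2)(-5.358) = +1.449 V.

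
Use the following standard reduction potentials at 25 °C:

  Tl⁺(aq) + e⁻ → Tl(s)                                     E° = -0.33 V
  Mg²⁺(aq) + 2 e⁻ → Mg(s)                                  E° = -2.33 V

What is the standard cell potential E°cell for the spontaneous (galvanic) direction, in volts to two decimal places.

+2.00 V

The Tl⁺/Tl couple has the higher reduction potential, so it is the cathode; Mg²⁺/Mg is oxidised at the anode.
E°cell = E°(cathode) − E°(anode) = (-0.33) − (-2.33) = +2.00 V.
Since E°cell > 0, the reaction is spontaneous under standard conditions.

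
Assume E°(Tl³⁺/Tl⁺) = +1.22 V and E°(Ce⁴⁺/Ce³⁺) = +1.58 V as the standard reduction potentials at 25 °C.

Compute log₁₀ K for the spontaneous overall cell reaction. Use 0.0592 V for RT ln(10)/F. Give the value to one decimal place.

Cathode: Ce⁴⁺/Ce³⁺; anode: Tl³⁺/Tl⁺. E°cell = +0.36 V, n = 2.
log K = nE°cell / 0.0592 = (2)(+0.36) / 0.0592 = 12.2.

12.2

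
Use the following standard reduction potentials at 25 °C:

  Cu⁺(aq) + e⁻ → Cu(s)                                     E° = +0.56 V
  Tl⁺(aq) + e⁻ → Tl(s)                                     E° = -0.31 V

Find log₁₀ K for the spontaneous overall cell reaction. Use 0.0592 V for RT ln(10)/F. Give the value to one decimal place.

Cathode: Cu⁺/Cu; anode: Tl⁺/Tl. E°cell = +0.87 V, n = 1.
log K = nE°cell / 0.0592 = (1)(+0.87) / 0.0592 = 14.7.

14.7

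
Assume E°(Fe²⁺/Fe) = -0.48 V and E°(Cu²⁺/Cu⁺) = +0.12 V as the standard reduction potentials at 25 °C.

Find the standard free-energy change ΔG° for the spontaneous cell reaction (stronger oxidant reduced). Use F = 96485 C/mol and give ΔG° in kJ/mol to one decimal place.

Cu²⁺/Cu⁺ (E° = +0.12 V) is the cathode; Fe²⁺/Fe (E° = -0.48 V) is the anode, so E°cell = +0.60 V.
Balancing electrons gives n = 2 (lcm of 1 and 2).
ΔG° = −nFE° = −(2)(96485)(+0.60) = -115,782 J = -115.8 kJ/mol.

-115.8 kJ/mol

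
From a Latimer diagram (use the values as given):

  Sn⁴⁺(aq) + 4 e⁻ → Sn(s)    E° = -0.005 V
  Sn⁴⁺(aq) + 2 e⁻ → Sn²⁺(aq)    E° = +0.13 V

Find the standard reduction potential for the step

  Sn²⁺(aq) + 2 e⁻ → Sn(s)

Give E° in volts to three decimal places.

Sequential free energies add, so n₃E°₃ = n₁E°₁ + n₂E°₂.
With n₃ = 4, and the known step contributing 2×(+0.13) V, the unknown satisfies 2·E° = 4×(-0.005) − 2×(+0.13) = -0.280.
E° = -0.280 / 2 = -0.140 V.

-0.140 V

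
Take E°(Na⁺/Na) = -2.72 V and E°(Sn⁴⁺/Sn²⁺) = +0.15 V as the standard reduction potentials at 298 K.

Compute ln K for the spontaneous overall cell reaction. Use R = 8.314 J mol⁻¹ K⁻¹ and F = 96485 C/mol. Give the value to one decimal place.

223.5

Cathode: Sn⁴⁺/Sn²⁺; anode: Na⁺/Na. E°cell = (+0.15) − (-2.72) = +2.87 V, with n = 2.
ΔG° = −nFE° = −RT ln K, so ln K = nFE°/(RT) = (2)(96485)(+2.87) / ((8.314)(298)) = 223.535.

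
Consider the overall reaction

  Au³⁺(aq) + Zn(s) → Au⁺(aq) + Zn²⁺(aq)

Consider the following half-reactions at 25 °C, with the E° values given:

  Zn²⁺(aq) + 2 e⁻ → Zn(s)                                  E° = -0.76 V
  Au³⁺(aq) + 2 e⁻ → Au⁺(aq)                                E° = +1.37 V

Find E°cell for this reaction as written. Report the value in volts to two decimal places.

The Au³⁺/Au⁺ couple has the higher reduction potential, so it is the cathode; Zn²⁺/Zn is oxidised at the anode.
E°cell = E°(cathode) − E°(anode) = (+1.37) − (-0.76) = +2.13 V.
Since E°cell > 0, the reaction is spontaneous under standard conditions.

+2.13 V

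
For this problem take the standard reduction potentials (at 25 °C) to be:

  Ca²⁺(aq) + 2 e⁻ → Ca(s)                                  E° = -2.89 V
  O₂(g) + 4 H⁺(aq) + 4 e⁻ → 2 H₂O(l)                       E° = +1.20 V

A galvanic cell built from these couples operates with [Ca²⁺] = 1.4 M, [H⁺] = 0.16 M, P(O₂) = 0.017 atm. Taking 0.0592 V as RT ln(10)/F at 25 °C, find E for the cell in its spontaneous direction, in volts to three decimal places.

O₂/H₂O is the cathode (higher E°), Ca²⁺/Ca the anode: E°cell = +1.20 − (-2.89) = +4.09 V, n = 4.
Overall: O₂(g) + 4 H⁺(aq) + 2 Ca(s) → 2 H₂O(l) + 2 Ca²⁺(aq)
Q = [Ca²⁺]^2 / (P(O₂)·[H⁺]^4); log Q = 5.245.
E = E° − (0.0592/n) log Q = +4.09 − (0.0592/4)(5.245) = +4.012 V.

+4.012 V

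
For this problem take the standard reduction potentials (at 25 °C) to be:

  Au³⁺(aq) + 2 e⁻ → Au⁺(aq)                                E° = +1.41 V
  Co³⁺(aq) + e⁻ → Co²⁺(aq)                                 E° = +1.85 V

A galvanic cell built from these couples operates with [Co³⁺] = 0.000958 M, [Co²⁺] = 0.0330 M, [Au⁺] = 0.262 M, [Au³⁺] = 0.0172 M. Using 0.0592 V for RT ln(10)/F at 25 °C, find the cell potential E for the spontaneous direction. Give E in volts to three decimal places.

+0.384 V

Co³⁺/Co²⁺ is the cathode (higher E°), Au³⁺/Au⁺ the anode: E°cell = +1.85 − (+1.41) = +0.44 V, n = 2.
Overall: 2 Co³⁺(aq) + Au⁺(aq) → 2 Co²⁺(aq) + Au³⁺(aq)
Q = [Co²⁺]^2·[Au³⁺] / ([Co³⁺]^2·[Au⁺]); log Q = 1.892.
E = E° − (0.0592/n) log Q = +0.44 − (0.0592/2)(1.892) = +0.384 V.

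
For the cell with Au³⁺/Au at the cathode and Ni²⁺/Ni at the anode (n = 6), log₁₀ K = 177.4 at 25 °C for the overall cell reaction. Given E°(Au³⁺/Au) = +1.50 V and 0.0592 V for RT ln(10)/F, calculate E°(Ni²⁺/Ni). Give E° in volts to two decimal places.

-0.25 V

E°cell = (0.0592/n)·log K = (0.0592/6)(177.4) = +1.750 V.
Since Au³⁺/Au is the cathode and Ni²⁺/Ni the anode, E°cell = E°(Au³⁺/Au) − E°(Ni²⁺/Ni).
So E°(Ni²⁺/Ni) = E°(Au³⁺/Au) − E°cell = (+1.50) − (+1.750) = -0.25 V.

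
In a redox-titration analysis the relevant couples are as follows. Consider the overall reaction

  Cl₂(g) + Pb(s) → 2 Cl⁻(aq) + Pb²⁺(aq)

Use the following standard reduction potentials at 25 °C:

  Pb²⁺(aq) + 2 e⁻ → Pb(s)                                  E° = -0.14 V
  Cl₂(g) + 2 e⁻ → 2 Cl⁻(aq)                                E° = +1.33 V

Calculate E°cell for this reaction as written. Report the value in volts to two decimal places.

The Cl₂/Cl⁻ couple has the higher reduction potential, so it is the cathode; Pb²⁺/Pb is oxidised at the anode.
E°cell = E°(cathode) − E°(anode) = (+1.33) − (-0.14) = +1.47 V.

+1.47 V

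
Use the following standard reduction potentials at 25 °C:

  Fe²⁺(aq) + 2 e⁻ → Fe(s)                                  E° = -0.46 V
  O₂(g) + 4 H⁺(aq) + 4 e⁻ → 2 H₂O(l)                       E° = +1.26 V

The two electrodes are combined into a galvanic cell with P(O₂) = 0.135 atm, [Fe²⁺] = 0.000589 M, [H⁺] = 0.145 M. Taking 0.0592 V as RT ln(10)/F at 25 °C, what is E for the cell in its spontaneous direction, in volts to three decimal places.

O₂/H₂O is the cathode (higher E°), Fe²⁺/Fe the anode: E°cell = +1.26 − (-0.46) = +1.72 V, n = 4.
Overall: O₂(g) + 4 H⁺(aq) + 2 Fe(s) → 2 H₂O(l) + 2 Fe²⁺(aq)
Q = [Fe²⁺]^2 / (P(O₂)·[H⁺]^4); log Q = -2.236.
E = E° − (0.0592/n) log Q = +1.72 − (0.0592/4)(-2.236) = +1.753 V.

+1.753 V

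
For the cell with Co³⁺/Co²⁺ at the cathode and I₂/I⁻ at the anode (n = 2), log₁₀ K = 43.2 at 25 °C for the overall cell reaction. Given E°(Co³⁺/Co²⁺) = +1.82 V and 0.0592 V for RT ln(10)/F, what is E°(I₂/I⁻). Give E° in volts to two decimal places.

+0.54 V

E°cell = (0.0592/n)·log K = (0.0592/2)(43.2) = +1.279 V.
Since Co³⁺/Co²⁺ is the cathode and I₂/I⁻ the anode, E°cell = E°(Co³⁺/Co²⁺) − E°(I₂/I⁻).
So E°(I₂/I⁻) = E°(Co³⁺/Co²⁺) − E°cell = (+1.82) − (+1.279) = +0.54 V.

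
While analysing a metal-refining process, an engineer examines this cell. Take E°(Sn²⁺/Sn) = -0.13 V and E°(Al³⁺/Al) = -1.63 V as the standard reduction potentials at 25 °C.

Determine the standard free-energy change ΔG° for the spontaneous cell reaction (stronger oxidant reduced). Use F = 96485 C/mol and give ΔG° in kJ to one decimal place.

Sn²⁺/Sn (E° = -0.13 V) is the cathode; Al³⁺/Al (E° = -1.63 V) is the anode, so E°cell = +1.50 V.
Balancing electrons gives n = 6 (lcm of 2 and 3).
ΔG° = −nFE° = −(6)(96485)(+1.50) = -868,365 J = -868.4 kJ.

-868.4 kJ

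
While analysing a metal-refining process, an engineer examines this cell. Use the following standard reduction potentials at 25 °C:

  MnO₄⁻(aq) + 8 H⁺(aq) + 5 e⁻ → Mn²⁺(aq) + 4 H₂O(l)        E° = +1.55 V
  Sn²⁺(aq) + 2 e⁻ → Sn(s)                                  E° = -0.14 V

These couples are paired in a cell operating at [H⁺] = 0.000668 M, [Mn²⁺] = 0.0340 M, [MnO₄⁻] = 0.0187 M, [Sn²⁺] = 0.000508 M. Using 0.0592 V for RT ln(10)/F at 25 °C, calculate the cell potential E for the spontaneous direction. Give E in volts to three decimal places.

+1.484 V

MnO₄⁻/Mn²⁺ is the cathode (higher E°), Sn²⁺/Sn the anode: E°cell = +1.55 − (-0.14) = +1.69 V, n = 10.
Overall: 2 MnO₄⁻(aq) + 16 H⁺(aq) + 5 Sn(s) → 2 Mn²⁺(aq) + 8 H₂O(l) + 5 Sn²⁺(aq)
Q = [Mn²⁺]^2·[Sn²⁺]^5 / ([MnO₄⁻]^2·[H⁺]^16); log Q = 34.852.
E = E° − (0.0592/n) log Q = +1.69 − (0.0592/10)(34.852) = +1.484 V.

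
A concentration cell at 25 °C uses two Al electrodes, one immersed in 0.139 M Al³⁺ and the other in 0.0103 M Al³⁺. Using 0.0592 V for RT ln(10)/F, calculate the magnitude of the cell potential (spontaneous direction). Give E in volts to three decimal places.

+0.022 V

For a concentration cell E°cell = 0. The 0.139 M side is the cathode (reduction is favoured where [Al³⁺] is higher).
With n = 3, E = −(0.0592/3) log([Al³⁺]ₐₙ/[Al³⁺]꜀ₐₜ) = −(0.0592/3) log(0.0103/0.139) = −(0.0592/3)(-1.130) = +0.022 V.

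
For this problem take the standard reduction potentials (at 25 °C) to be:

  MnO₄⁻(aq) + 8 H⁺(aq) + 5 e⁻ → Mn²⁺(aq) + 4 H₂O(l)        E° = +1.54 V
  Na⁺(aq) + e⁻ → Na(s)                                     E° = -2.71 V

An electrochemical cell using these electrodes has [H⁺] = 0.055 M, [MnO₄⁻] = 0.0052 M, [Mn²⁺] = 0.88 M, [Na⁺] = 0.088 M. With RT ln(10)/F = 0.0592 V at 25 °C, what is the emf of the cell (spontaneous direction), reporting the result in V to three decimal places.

MnO₄⁻/Mn²⁺ is the cathode (higher E°), Na⁺/Na the anode: E°cell = +1.54 − (-2.71) = +4.25 V, n = 5.
Overall: MnO₄⁻(aq) + 8 H⁺(aq) + 5 Na(s) → Mn²⁺(aq) + 4 H₂O(l) + 5 Na⁺(aq)
Q = [Mn²⁺]·[Na⁺]^5 / ([MnO₄⁻]·[H⁺]^8); log Q = 7.028.
E = E° − (0.0592/n) log Q = +4.25 − (0.0592/5)(7.028) = +4.167 V.

+4.167 V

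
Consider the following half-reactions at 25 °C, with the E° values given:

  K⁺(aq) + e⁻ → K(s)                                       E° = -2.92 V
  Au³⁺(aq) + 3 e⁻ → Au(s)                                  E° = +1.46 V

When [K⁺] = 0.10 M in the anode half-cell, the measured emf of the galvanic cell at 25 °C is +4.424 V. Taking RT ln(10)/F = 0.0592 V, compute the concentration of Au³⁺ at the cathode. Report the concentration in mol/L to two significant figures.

Au³⁺/Au is the cathode, K⁺/K the anode: E°cell = +4.38 V, n = 3.
Overall reaction: Au³⁺(aq) + 3 K(s) → Au(s) + 3 K⁺(aq); Q = [K⁺]^3/[Au³⁺]^1.
From E = E° − (0.0592/n) log Q: log Q = (E° − E)·n/0.0592 = (+4.38 − (+4.424))·3/0.0592 = -2.2297.
So 1·log[Au³⁺] = 3·log(0.1) − log Q = -3.0000 − (-2.2297) = -0.7703; [Au³⁺] = 10^(-0.7703) ≈ 0.17 M.

0.17 M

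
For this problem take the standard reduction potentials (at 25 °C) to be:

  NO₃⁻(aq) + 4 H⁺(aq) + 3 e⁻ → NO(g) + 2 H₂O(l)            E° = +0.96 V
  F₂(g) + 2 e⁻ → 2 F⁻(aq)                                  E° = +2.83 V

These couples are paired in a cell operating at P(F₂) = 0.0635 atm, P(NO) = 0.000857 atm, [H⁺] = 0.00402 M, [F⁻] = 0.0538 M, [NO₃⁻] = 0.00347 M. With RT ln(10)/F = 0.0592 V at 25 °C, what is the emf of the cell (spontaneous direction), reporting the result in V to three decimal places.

F₂/F⁻ is the cathode (higher E°), NO₃⁻/NO the anode: E°cell = +2.83 − (+0.96) = +1.87 V, n = 6.
Overall: 3 F₂(g) + 2 NO(g) + 4 H₂O(l) → 6 F⁻(aq) + 2 NO₃⁻(aq) + 8 H⁺(aq)
Q = [F⁻]^6·[NO₃⁻]^2·[H⁺]^8 / (P(F₂)^3·P(NO)^2); log Q = -21.975.
E = E° − (0.0592/n) log Q = +1.87 − (0.0592/6)(-21.975) = +2.087 V.

+2.087 V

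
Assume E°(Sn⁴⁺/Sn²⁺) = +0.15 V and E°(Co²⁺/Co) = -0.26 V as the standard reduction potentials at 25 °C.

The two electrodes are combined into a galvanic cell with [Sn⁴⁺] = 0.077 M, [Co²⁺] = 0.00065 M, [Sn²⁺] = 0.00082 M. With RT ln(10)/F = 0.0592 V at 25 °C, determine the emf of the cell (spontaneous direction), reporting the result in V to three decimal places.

+0.563 V

Sn⁴⁺/Sn²⁺ is the cathode (higher E°), Co²⁺/Co the anode: E°cell = +0.15 − (-0.26) = +0.41 V, n = 2.
Overall: Sn⁴⁺(aq) + Co(s) → Sn²⁺(aq) + Co²⁺(aq)
Q = [Sn²⁺]·[Co²⁺] / ([Sn⁴⁺]); log Q = -5.160.
E = E° − (0.0592/n) log Q = +0.41 − (0.0592/2)(-5.160) = +0.563 V.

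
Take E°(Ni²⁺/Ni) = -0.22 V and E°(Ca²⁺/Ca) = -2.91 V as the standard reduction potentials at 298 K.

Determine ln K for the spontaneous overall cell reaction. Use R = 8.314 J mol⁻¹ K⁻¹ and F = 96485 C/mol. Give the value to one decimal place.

209.5

Cathode: Ni²⁺/Ni; anode: Ca²⁺/Ca. E°cell = (-0.22) − (-2.91) = +2.69 V, with n = 2.
ΔG° = −nFE° = −RT ln K, so ln K = nFE°/(RT) = (2)(96485)(+2.69) / ((8.314)(298)) = 209.515.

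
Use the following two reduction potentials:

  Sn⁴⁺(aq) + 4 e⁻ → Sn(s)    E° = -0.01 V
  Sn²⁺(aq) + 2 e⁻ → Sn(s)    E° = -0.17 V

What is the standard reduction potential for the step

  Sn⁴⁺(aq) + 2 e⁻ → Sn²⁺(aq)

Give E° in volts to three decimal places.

Sequential free energies add, so n₃E°₃ = n₁E°₁ + n₂E°₂.
With n₃ = 4, and the known step contributing 2×(-0.17) V, the unknown satisfies 2·E° = 4×(-0.01) − 2×(-0.17) = +0.300.
E° = +0.300 / 2 = +0.150 V.

+0.150 V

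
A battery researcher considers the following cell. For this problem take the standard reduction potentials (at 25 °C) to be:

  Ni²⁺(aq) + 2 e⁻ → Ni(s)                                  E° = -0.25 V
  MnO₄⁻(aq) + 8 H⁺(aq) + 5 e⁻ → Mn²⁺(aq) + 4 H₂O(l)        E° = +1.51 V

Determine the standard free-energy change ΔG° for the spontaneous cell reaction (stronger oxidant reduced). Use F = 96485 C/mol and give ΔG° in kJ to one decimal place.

-1698.1 kJ

MnO₄⁻/Mn²⁺ (E° = +1.51 V) is the cathode; Ni²⁺/Ni (E° = -0.25 V) is the anode, so E°cell = +1.76 V.
Balancing electrons gives n = 10 (lcm of 5 and 2).
ΔG° = −nFE° = −(10)(96485)(+1.76) = -1,698,136 J = -1698.1 kJ.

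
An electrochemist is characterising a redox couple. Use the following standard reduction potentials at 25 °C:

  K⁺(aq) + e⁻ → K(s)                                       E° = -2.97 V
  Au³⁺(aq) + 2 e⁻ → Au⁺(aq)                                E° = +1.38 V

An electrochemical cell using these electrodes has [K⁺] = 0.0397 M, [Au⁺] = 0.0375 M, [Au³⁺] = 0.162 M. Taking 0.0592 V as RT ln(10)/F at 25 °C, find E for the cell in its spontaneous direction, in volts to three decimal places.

Au³⁺/Au⁺ is the cathode (higher E°), K⁺/K the anode: E°cell = +1.38 − (-2.97) = +4.35 V, n = 2.
Overall: Au³⁺(aq) + 2 K(s) → Au⁺(aq) + 2 K⁺(aq)
Q = [Au⁺]·[K⁺]^2 / ([Au³⁺]); log Q = -3.438.
E = E° − (0.0592/n) log Q = +4.35 − (0.0592/2)(-3.438) = +4.452 V.

+4.452 V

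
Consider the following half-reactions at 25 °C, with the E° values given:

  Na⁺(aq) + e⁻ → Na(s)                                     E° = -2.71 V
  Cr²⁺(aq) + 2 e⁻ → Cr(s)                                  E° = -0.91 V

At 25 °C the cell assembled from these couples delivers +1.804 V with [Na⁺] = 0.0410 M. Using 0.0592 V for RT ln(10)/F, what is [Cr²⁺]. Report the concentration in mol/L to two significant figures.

Cr²⁺/Cr is the cathode, Na⁺/Na the anode: E°cell = +1.80 V, n = 2.
Overall reaction: Cr²⁺(aq) + 2 Na(s) → Cr(s) + 2 Na⁺(aq); Q = [Na⁺]^2/[Cr²⁺]^1.
From E = E° − (0.0592/n) log Q: log Q = (E° − E)·n/0.0592 = (+1.80 − (+1.804))·2/0.0592 = -0.1351.
So 1·log[Cr²⁺] = 2·log(0.041) − log Q = -2.7744 − (-0.1351) = -2.6393; [Cr²⁺] = 10^(-2.6393) ≈ 0.0023 M.

0.0023 M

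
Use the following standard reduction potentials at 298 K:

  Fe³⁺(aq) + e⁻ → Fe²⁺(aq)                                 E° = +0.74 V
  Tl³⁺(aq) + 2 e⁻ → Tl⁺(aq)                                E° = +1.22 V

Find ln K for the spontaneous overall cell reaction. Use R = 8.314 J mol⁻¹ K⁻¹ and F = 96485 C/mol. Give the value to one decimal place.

Cathode: Tl³⁺/Tl⁺; anode: Fe³⁺/Fe²⁺. E°cell = (+1.22) − (+0.74) = +0.48 V, with n = 2.
ΔG° = −nFE° = −RT ln K, so ln K = nFE°/(RT) = (2)(96485)(+0.48) / ((8.314)(298)) = 37.386.

37.4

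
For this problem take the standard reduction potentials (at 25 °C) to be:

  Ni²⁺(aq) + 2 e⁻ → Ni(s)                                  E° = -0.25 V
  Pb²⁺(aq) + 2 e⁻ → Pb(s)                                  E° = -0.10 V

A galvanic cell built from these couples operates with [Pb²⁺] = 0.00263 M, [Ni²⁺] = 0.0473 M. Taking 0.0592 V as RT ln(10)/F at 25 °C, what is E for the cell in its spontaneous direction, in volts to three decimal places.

Pb²⁺/Pb is the cathode (higher E°), Ni²⁺/Ni the anode: E°cell = -0.10 − (-0.25) = +0.15 V, n = 2.
Overall: Pb²⁺(aq) + Ni(s) → Pb(s) + Ni²⁺(aq)
Q = [Ni²⁺] / ([Pb²⁺]); log Q = 1.255.
E = E° − (0.0592/n) log Q = +0.15 − (0.0592/2)(1.255) = +0.113 V.

+0.113 V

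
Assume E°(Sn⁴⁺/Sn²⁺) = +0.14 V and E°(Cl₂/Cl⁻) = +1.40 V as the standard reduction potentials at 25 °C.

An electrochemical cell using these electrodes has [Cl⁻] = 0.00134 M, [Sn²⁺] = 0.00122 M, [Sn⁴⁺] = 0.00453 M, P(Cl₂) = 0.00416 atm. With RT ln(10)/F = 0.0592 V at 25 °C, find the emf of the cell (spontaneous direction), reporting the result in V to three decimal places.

Cl₂/Cl⁻ is the cathode (higher E°), Sn⁴⁺/Sn²⁺ the anode: E°cell = +1.40 − (+0.14) = +1.26 V, n = 2.
Overall: Cl₂(g) + Sn²⁺(aq) → 2 Cl⁻(aq) + Sn⁴⁺(aq)
Q = [Cl⁻]^2·[Sn⁴⁺] / (P(Cl₂)·[Sn²⁺]); log Q = -2.795.
E = E° − (0.0592/n) log Q = +1.26 − (0.0592/2)(-2.795) = +1.343 V.

+1.343 V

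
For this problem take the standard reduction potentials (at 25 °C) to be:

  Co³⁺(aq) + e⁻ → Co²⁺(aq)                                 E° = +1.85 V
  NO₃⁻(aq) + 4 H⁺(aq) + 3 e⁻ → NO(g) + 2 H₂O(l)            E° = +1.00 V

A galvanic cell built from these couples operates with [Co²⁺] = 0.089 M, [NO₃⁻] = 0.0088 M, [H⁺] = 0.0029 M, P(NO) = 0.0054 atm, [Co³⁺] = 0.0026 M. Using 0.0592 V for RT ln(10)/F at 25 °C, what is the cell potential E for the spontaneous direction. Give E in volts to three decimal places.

+0.955 V

Co³⁺/Co²⁺ is the cathode (higher E°), NO₃⁻/NO the anode: E°cell = +1.85 − (+1.00) = +0.85 V, n = 3.
Overall: 3 Co³⁺(aq) + NO(g) + 2 H₂O(l) → 3 Co²⁺(aq) + NO₃⁻(aq) + 4 H⁺(aq)
Q = [Co²⁺]^3·[NO₃⁻]·[H⁺]^4 / ([Co³⁺]^3·P(NO)); log Q = -5.335.
E = E° − (0.0592/n) log Q = +0.85 − (0.0592/3)(-5.335) = +0.955 V.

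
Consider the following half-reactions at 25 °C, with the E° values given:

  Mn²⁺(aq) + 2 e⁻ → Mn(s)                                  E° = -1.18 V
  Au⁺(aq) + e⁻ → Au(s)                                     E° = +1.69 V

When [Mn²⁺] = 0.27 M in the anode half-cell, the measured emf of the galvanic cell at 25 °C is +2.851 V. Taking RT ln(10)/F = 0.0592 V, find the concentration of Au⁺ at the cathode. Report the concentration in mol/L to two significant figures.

0.25 M

Au⁺/Au is the cathode, Mn²⁺/Mn the anode: E°cell = +2.87 V, n = 2.
Overall reaction: 2 Au⁺(aq) + Mn(s) → 2 Au(s) + Mn²⁺(aq); Q = [Mn²⁺]^1/[Au⁺]^2.
From E = E° − (0.0592/n) log Q: log Q = (E° − E)·n/0.0592 = (+2.87 − (+2.851))·2/0.0592 = 0.6419.
So 2·log[Au⁺] = 1·log(0.27) − log Q = -0.5686 − (0.6419) = -1.2105; log[Au⁺] = -1.2105 / 2 = -0.6052; [Au⁺] = 10^(-0.6052) ≈ 0.25 M.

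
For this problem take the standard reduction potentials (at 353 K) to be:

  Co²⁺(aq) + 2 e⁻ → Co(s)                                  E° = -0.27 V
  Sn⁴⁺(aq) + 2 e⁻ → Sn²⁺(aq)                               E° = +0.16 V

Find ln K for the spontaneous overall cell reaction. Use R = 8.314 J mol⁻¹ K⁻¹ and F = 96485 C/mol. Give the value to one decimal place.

Cathode: Sn⁴⁺/Sn²⁺; anode: Co²⁺/Co. E°cell = (+0.16) − (-0.27) = +0.43 V, with n = 2.
ΔG° = −nFE° = −RT ln K, so ln K = nFE°/(RT) = (2)(96485)(+0.43) / ((8.314)(353)) = 28.273.

28.3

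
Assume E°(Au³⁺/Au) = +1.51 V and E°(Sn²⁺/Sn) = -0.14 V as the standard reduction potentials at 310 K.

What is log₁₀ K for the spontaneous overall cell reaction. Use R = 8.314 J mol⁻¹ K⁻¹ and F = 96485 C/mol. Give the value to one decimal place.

161.0

Cathode: Au³⁺/Au; anode: Sn²⁺/Sn. E°cell = (+1.51) − (-0.14) = +1.65 V, with n = 6.
ΔG° = −nFE° = −RT ln K, so ln K = nFE°/(RT) = (6)(96485)(+1.65) / ((8.314)(310)) = 370.615.
log₁₀ K = 370.615 / ln 10 = 161.0.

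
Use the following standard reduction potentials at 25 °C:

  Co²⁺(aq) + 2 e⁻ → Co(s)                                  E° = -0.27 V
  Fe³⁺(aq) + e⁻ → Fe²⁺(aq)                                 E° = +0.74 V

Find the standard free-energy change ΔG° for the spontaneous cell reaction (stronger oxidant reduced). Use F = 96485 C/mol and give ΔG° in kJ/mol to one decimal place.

-194.9 kJ/mol

Fe³⁺/Fe²⁺ (E° = +0.74 V) is the cathode; Co²⁺/Co (E° = -0.27 V) is the anode, so E°cell = +1.01 V.
Balancing electrons gives n = 2 (lcm of 1 and 2).
ΔG° = −nFE° = −(2)(96485)(+1.01) = -194,900 J = -194.9 kJ/mol.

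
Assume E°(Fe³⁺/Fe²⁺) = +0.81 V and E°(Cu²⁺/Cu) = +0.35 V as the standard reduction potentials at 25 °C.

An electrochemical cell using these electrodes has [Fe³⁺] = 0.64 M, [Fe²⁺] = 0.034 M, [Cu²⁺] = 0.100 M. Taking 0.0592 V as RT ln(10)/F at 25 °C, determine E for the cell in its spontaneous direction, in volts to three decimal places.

+0.565 V

Fe³⁺/Fe²⁺ is the cathode (higher E°), Cu²⁺/Cu the anode: E°cell = +0.81 − (+0.35) = +0.46 V, n = 2.
Overall: 2 Fe³⁺(aq) + Cu(s) → 2 Fe²⁺(aq) + Cu²⁺(aq)
Q = [Fe²⁺]^2·[Cu²⁺] / ([Fe³⁺]^2); log Q = -3.549.
E = E° − (0.0592/n) log Q = +0.46 − (0.0592/2)(-3.549) = +0.565 V.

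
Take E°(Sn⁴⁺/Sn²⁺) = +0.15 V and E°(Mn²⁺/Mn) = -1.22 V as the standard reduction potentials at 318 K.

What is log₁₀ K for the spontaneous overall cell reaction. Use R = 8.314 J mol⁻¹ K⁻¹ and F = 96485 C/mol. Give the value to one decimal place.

43.4

Cathode: Sn⁴⁺/Sn²⁺; anode: Mn²⁺/Mn. E°cell = (+0.15) − (-1.22) = +1.37 V, with n = 2.
ΔG° = −nFE° = −RT ln K, so ln K = nFE°/(RT) = (2)(96485)(+1.37) / ((8.314)(318)) = 99.994.
log₁₀ K = 99.994 / ln 10 = 43.4.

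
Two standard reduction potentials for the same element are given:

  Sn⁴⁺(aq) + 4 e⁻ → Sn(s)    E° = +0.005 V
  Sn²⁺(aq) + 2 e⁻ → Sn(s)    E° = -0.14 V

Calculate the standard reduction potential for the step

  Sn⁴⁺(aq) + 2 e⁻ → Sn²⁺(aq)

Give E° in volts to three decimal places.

Sequential free energies add, so n₃E°₃ = n₁E°₁ + n₂E°₂.
With n₃ = 4, and the known step contributing 2×(-0.14) V, the unknown satisfies 2·E° = 4×(+0.005) − 2×(-0.14) = +0.300.
E° = +0.300 / 2 = +0.150 V.

+0.150 V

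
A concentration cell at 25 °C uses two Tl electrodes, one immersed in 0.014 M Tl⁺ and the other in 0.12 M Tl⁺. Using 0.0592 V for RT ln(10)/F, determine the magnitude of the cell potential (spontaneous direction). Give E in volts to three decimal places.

+0.055 V

For a concentration cell E°cell = 0. The 0.12 M side is the cathode (reduction is favoured where [Tl⁺] is higher).
With n = 1, E = −(0.0592/1) log([Tl⁺]ₐₙ/[Tl⁺]꜀ₐₜ) = −(0.0592/1) log(0.014/0.12) = −(0.0592/1)(-0.933) = +0.055 V.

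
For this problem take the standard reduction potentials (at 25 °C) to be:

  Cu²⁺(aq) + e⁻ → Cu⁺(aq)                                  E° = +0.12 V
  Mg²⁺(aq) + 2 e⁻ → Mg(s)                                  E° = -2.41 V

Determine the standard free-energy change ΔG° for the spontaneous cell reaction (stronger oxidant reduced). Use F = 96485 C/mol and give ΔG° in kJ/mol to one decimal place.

-488.2 kJ/mol

Cu²⁺/Cu⁺ (E° = +0.12 V) is the cathode; Mg²⁺/Mg (E° = -2.41 V) is the anode, so E°cell = +2.53 V.
Balancing electrons gives n = 2 (lcm of 1 and 2).
ΔG° = −nFE° = −(2)(96485)(+2.53) = -488,214 J = -488.2 kJ/mol.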